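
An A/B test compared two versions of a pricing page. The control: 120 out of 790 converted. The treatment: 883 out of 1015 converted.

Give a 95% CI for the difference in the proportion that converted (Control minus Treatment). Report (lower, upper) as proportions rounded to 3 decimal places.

p̂₁ = 120/790 = 0.1519 and p̂₂ = 883/1015 = 0.8700.
SE₁ = √(p̂₁(1−p̂₁)/n₁) = √(0.1519·0.8481/790) = 0.01277; SE₂ = √(0.8700·0.1300/1015) = 0.01056.
Independent samples: SE of the difference = √(SE₁² + SE₂²) = √(0.0001630729 + 0.0001115136) = 0.01657.
z* for 95% confidence is 1.960, so the margin of error is 1.960 × 0.01657 = 0.03248.
Point estimate p̂₁ − p̂₂ = 0.1519 − 0.8700 = -0.7181.
-0.7181 ± 0.03248 → (-0.751, -0.686).

(-0.751, -0.686)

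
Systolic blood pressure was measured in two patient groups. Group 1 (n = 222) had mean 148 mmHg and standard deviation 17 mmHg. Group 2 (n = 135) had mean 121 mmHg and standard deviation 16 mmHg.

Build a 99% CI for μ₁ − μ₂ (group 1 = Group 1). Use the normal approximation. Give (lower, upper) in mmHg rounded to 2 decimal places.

Standard errors of each mean: 17/√222 = 1.1410 and 16/√135 = 1.3771.
SE(x̄₁ − x̄₂) = √(1.1410² + 1.3771²) = 1.7884 for independent samples with unequal variances.
With z* = 2.576, the margin is 2.576 × 1.7884 = 4.6069.
x̄₁ − x̄₂ = 148 − 121 = 27.0000; the interval is 27.0000 ± 4.6069 = (22.39, 31.61).

(22.39, 31.61)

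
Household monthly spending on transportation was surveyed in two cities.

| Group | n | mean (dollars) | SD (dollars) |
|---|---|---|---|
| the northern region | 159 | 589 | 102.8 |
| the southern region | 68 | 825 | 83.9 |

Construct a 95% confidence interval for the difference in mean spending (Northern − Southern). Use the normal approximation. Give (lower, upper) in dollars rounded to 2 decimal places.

Per-group SEs: s₁/√n₁ = 102.8/√159 = 8.1526, s₂/√n₂ = 83.9/√68 = 10.1744.
Unpooled SE of the difference: √(66.46488676 + 103.51841536) = 13.0378.
Margin of error = z* · SE = 1.960 × 13.0378 = 25.5541.
x̄₁ − x̄₂ = 589 − 825 = -236.0000.
CI: -236.0000 ± 25.5541 = (-261.55, -210.45).

(-261.55, -210.45)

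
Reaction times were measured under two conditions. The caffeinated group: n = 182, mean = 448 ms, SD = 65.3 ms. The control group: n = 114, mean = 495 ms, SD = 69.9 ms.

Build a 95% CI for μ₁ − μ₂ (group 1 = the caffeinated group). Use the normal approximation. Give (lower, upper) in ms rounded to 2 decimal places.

(-62.96, -31.04)

Standard errors of each mean: 65.3/√182 = 4.8404 and 69.9/√114 = 6.5467.
SE(x̄₁ − x̄₂) = √(4.8404² + 6.5467²) = 8.1418 for independent samples with unequal variances.
With z* = 1.960, the margin is 1.960 × 8.1418 = 15.9579.
x̄₁ − x̄₂ = 448 − 495 = -47.0000; the interval is -47.0000 ± 15.9579 = (-62.96, -31.04).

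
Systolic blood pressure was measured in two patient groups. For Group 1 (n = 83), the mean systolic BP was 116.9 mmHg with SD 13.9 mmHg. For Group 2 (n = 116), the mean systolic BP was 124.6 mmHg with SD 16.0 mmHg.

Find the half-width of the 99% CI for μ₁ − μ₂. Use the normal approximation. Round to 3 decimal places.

Standard errors of each mean: 13.9/√83 = 1.5257 and 16.0/√116 = 1.4856.
SE(x̄₁ − x̄₂) = √(1.5257² + 1.4856²) = 2.1295 for independent samples with unequal variances.
With z* = 2.576, the margin is 2.576 × 2.1295 = 5.4856.

5.486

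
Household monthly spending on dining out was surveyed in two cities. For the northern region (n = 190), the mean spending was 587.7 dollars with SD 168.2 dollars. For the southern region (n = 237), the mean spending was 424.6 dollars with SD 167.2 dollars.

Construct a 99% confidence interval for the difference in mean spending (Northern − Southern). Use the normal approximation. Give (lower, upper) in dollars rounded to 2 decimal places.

(121.02, 205.18)

Standard errors of each mean: 168.2/√190 = 12.2025 and 167.2/√237 = 10.8608.
SE(x̄₁ − x̄₂) = √(12.2025² + 10.8608²) = 16.3358 for independent samples with unequal variances.
With z* = 2.576, the margin is 2.576 × 16.3358 = 42.0810.
x̄₁ − x̄₂ = 587.7 − 424.6 = 163.1000; the interval is 163.1000 ± 42.0810 = (121.02, 205.18).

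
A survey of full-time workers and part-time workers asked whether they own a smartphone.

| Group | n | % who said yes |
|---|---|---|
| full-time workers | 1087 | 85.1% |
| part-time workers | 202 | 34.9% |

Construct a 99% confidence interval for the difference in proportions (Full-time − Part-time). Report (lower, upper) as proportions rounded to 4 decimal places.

(0.4112, 0.5928)

SE₁ = √(p̂₁(1−p̂₁)/n₁) = √(0.8510·0.1490/1087) = 0.01080; SE₂ = √(0.3490·0.6510/202) = 0.03354.
Independent samples: SE of the difference = √(SE₁² + SE₂²) = √(0.00011664 + 0.0011249316) = 0.03524.
z* for 99% confidence is 2.576, so the margin of error is 2.576 × 0.03524 = 0.09078.
Point estimate p̂₁ − p̂₂ = 0.8510 − 0.3490 = 0.5020.
0.5020 ± 0.09078 → (0.4112, 0.5928).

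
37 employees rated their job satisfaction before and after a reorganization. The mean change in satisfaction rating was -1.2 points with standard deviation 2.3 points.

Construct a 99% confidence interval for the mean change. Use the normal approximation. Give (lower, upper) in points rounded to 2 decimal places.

(-2.17, -0.23)

This is a matched-pairs design, so SE = s_d/√n = 2.3/√37 = 0.3781.
Margin = 2.576 × 0.3781 = 0.9740; the interval is -1.2 ± 0.9740 = (-2.17, -0.23).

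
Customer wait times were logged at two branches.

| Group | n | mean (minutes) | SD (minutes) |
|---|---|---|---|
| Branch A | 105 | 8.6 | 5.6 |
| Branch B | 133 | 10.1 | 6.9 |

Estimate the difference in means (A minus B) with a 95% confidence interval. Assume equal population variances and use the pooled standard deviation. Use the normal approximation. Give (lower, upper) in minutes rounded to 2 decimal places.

(-3.13, 0.13)

s_p = √[((n₁−1)s₁² + (n₂−1)s₂²)/(n₁+n₂−2)] = √[(104·5.6² + 132·6.9²)/236] = 6.3600.
SE = 6.3600·√(1/105 + 1/133) = 0.8303.
With z* = 1.960, margin = 1.960 × 0.8303 = 1.6274.
x̄₁ − x̄₂ = 8.6 − 10.1 = -1.5000; interval -1.5000 ± 1.6274 = (-3.13, 0.13).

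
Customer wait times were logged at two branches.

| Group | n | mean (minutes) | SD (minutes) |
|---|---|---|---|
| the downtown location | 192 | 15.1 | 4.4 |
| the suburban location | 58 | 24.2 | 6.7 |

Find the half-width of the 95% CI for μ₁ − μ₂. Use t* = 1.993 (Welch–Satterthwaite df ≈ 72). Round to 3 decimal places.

1.864

SE₁ = s₁/√n₁ = 4.4/√192 = 0.3175; SE₂ = 6.7/√58 = 0.8798.
Independent samples, unequal variances: SE_diff = √(SE₁² + SE₂²) = √(0.10080625 + 0.77404804) = 0.9353.
t* = 1.993, so margin of error = 1.993 × 0.9353 = 1.8641.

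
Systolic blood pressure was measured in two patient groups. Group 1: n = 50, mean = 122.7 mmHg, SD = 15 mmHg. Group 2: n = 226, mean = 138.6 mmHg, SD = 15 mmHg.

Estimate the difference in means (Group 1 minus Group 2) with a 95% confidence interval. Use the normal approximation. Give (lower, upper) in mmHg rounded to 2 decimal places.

Per-group SEs: s₁/√n₁ = 15/√50 = 2.1213, s₂/√n₂ = 15/√226 = 0.9978.
Unpooled SE of the difference: √(4.49991369 + 0.99560484) = 2.3443.
Margin of error = z* · SE = 1.960 × 2.3443 = 4.5948.
x̄₁ − x̄₂ = 122.7 − 138.6 = -15.9000.
CI: -15.9000 ± 4.5948 = (-20.49, -11.31).

(-20.49, -11.31)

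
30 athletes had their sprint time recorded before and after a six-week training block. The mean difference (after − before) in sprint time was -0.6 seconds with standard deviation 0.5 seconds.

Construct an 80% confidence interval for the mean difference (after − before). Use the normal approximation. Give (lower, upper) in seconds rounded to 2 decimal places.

(-0.72, -0.48)

Paired design: SE = s_d/√n = 0.5/√30 = 0.0913.
z* = 1.282; margin of error = 1.282 × 0.0913 = 0.1170.
-0.6 ± 0.1170 → (-0.72, -0.48).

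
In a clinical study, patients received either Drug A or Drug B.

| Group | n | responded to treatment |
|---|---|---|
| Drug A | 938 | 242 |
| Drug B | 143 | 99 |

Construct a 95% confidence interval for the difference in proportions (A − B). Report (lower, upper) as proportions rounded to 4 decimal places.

(-0.5150, -0.3536)

p̂₁ = 242/938 = 0.2580 and p̂₂ = 99/143 = 0.6923.
SE₁ = √(p̂₁(1−p̂₁)/n₁) = √(0.2580·0.7420/938) = 0.01429; SE₂ = √(0.6923·0.3077/143) = 0.03860.
Independent samples: SE of the difference = √(SE₁² + SE₂²) = √(0.0002042041 + 0.00148996) = 0.04116.
z* for 95% confidence is 1.960, so the margin of error is 1.960 × 0.04116 = 0.08067.
Point estimate p̂₁ − p̂₂ = 0.2580 − 0.6923 = -0.4343.
-0.4343 ± 0.08067 → (-0.5150, -0.3536).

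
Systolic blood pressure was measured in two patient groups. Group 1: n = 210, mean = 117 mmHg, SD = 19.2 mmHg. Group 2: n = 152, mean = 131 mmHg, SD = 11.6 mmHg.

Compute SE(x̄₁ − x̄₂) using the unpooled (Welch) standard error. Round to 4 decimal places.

1.6250

Standard errors of each mean: 19.2/√210 = 1.3249 and 11.6/√152 = 0.9409.
SE(x̄₁ − x̄₂) = √(1.3249² + 0.9409²) = 1.6250 for independent samples with unequal variances.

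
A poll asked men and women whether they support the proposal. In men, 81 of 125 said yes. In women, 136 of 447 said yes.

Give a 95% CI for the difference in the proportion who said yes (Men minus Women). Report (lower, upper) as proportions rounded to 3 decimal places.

Sample proportions: 81/125 = 0.6480, 136/447 = 0.3043.
Each SE is √(p̂(1−p̂)/n): √(0.6480·0.3520/125) = 0.04272 and √(0.3043·0.6957/447) = 0.02176.
SE(p̂₁ − p̂₂) = √(SE₁² + SE₂²) = √(0.0018249984 + 0.0004734976) = 0.04794, since the two samples are independent.
At 95% confidence z* = 1.960; margin = 1.960 × 0.04794 = 0.09396.
The difference is 0.6480 − 0.3043 = 0.3437, so the interval is 0.3437 ± 0.09396 = (0.250, 0.438).

(0.250, 0.438)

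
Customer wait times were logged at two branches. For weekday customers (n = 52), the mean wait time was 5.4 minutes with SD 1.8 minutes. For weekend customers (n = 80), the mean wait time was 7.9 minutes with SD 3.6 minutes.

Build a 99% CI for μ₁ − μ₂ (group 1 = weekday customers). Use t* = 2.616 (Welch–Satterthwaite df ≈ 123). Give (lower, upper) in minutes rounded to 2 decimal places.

Standard errors of each mean: 1.8/√52 = 0.2496 and 3.6/√80 = 0.4025.
SE(x̄₁ − x̄₂) = √(0.2496² + 0.4025²) = 0.4736 for independent samples with unequal variances.
With t* = 2.616, the margin is 2.616 × 0.4736 = 1.2389.
x̄₁ − x̄₂ = 5.4 − 7.9 = -2.5000; the interval is -2.5000 ± 1.2389 = (-3.74, -1.26).

(-3.74, -1.26)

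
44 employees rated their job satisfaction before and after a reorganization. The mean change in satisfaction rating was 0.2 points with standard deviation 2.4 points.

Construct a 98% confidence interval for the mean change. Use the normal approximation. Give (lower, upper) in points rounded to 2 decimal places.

Paired design: SE = s_d/√n = 2.4/√44 = 0.3618.
z* = 2.326; margin of error = 2.326 × 0.3618 = 0.8415.
0.2 ± 0.8415 → (-0.64, 1.04).

(-0.64, 1.04)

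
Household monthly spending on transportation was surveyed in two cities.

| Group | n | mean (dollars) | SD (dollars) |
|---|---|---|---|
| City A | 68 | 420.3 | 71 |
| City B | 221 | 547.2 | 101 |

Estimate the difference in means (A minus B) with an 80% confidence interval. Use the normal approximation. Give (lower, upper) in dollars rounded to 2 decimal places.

SE₁ = s₁/√n₁ = 71/√68 = 8.6100; SE₂ = 101/√221 = 6.7940.
Independent samples, unequal variances: SE_diff = √(SE₁² + SE₂²) = √(74.1321 + 46.158436) = 10.9677.
z* = 1.282, so margin of error = 1.282 × 10.9677 = 14.0606.
Difference in means = 420.3 − 547.2 = -126.9000.
-126.9000 ± 14.0606 → (-140.96, -112.84).

(-140.96, -112.84)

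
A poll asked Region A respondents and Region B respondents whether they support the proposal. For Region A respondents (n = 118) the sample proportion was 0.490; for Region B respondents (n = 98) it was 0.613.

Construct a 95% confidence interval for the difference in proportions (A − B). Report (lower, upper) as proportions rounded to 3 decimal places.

SE₁ = √(p̂₁(1−p̂₁)/n₁) = √(0.4900·0.5100/118) = 0.04602; SE₂ = √(0.6130·0.3870/98) = 0.04920.
Independent samples: SE of the difference = √(SE₁² + SE₂²) = √(0.0021178404 + 0.00242064) = 0.06737.
z* for 95% confidence is 1.960, so the margin of error is 1.960 × 0.06737 = 0.13205.
Point estimate p̂₁ − p̂₂ = 0.4900 − 0.6130 = -0.1230.
-0.1230 ± 0.13205 → (-0.255, 0.009).

(-0.255, 0.009)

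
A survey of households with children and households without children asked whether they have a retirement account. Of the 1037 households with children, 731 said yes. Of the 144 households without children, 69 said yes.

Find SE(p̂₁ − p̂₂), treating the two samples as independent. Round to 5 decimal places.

Sample proportions: 731/1037 = 0.7049, 69/144 = 0.4792.
Each SE is √(p̂(1−p̂)/n): √(0.7049·0.2951/1037) = 0.01416 and √(0.4792·0.5208/144) = 0.04163.
SE(p̂₁ − p̂₂) = √(SE₁² + SE₂²) = √(0.0002005056 + 0.0017330569) = 0.04397, since the two samples are independent.

0.04397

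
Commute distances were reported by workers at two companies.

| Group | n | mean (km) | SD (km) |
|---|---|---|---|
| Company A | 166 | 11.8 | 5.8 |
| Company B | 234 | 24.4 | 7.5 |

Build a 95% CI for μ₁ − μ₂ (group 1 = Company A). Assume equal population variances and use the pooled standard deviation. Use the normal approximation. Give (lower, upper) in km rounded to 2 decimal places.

s_p = √[((n₁−1)s₁² + (n₂−1)s₂²)/(n₁+n₂−2)] = √[(165·5.8² + 233·7.5²)/398] = 6.8466.
SE = 6.8466·√(1/166 + 1/234) = 0.6948.
With z* = 1.960, margin = 1.960 × 0.6948 = 1.3618.
x̄₁ − x̄₂ = 11.8 − 24.4 = -12.6000; interval -12.6000 ± 1.3618 = (-13.96, -11.24).

(-13.96, -11.24)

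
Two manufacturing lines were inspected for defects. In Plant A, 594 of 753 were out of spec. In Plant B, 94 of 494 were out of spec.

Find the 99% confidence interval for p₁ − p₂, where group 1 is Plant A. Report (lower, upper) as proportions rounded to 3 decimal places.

(0.539, 0.658)

First, p̂₁ = 594/753 = 0.7888; p̂₂ = 94/494 = 0.1903.
The two standard errors are √(0.7888×0.2112/753) = 0.01487 and √(0.1903×0.8097/494) = 0.01766.
Because the samples are independent, SE_diff = √(0.01487² + 0.01766²) = 0.02309.
Using z* = 2.576 for 99%, ME = 2.576 × 0.02309 = 0.05948.
p̂₁ − p̂₂ = 0.5985; interval 0.5985 ± 0.05948 gives (0.539, 0.658).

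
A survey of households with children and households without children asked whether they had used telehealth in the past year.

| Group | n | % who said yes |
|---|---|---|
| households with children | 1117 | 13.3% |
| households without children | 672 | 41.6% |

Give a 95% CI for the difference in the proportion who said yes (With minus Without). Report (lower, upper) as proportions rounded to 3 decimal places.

The two standard errors are √(0.1330×0.8670/1117) = 0.01016 and √(0.4160×0.5840/672) = 0.01901.
Because the samples are independent, SE_diff = √(0.01016² + 0.01901²) = 0.02155.
Using z* = 1.960 for 95%, ME = 1.960 × 0.02155 = 0.04224.
p̂₁ − p̂₂ = -0.2830; interval -0.2830 ± 0.04224 gives (-0.325, -0.241).

(-0.325, -0.241)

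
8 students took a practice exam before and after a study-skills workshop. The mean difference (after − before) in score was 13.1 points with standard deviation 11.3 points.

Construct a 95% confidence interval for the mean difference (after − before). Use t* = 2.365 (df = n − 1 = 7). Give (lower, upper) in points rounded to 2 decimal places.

This is a matched-pairs design, so SE = s_d/√n = 11.3/√8 = 3.9952.
Margin = 2.365 × 3.9952 = 9.4486; the interval is 13.1 ± 9.4486 = (3.65, 22.55).

(3.65, 22.55)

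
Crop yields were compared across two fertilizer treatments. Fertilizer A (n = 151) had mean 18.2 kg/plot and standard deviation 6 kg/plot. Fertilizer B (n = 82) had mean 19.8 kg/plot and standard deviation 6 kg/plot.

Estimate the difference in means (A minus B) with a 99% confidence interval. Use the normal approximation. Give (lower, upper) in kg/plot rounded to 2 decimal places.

Per-group SEs: s₁/√n₁ = 6/√151 = 0.4883, s₂/√n₂ = 6/√82 = 0.6626.
Unpooled SE of the difference: √(0.23843689 + 0.43903876) = 0.8231.
Margin of error = z* · SE = 2.576 × 0.8231 = 2.1203.
x̄₁ − x̄₂ = 18.2 − 19.8 = -1.6000.
CI: -1.6000 ± 2.1203 = (-3.72, 0.52).

(-3.72, 0.52)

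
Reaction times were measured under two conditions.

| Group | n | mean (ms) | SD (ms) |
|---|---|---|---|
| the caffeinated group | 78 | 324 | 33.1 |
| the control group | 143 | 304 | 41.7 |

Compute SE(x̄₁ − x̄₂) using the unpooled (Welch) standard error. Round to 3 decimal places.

5.119

Standard errors of each mean: 33.1/√78 = 3.7478 and 41.7/√143 = 3.4871.
SE(x̄₁ − x̄₂) = √(3.7478² + 3.4871²) = 5.1192 for independent samples with unequal variances.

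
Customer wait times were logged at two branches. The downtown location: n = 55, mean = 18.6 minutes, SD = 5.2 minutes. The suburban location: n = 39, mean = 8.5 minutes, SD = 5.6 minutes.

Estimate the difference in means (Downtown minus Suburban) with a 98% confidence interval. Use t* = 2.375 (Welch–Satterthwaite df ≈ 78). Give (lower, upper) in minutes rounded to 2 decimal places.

(7.40, 12.80)

Per-group SEs: s₁/√n₁ = 5.2/√55 = 0.7012, s₂/√n₂ = 5.6/√39 = 0.8967.
Unpooled SE of the difference: √(0.49168144 + 0.80407089) = 1.1383.
Margin of error = t* · SE = 2.375 × 1.1383 = 2.7035.
x̄₁ − x̄₂ = 18.6 − 8.5 = 10.1000.
CI: 10.1000 ± 2.7035 = (7.40, 12.80).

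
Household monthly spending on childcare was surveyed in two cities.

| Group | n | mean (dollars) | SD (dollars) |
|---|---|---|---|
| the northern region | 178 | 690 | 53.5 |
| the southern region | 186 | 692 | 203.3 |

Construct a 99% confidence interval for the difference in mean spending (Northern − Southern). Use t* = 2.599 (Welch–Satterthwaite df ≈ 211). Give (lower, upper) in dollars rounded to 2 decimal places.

(-42.12, 38.12)

SE₁ = s₁/√n₁ = 53.5/√178 = 4.0100; SE₂ = 203.3/√186 = 14.9067.
Independent samples, unequal variances: SE_diff = √(SE₁² + SE₂²) = √(16.0801 + 222.20970489) = 15.4366.
t* = 2.599, so margin of error = 2.599 × 15.4366 = 40.1197.
Difference in means = 690 − 692 = -2.0000.
-2.0000 ± 40.1197 → (-42.12, 38.12).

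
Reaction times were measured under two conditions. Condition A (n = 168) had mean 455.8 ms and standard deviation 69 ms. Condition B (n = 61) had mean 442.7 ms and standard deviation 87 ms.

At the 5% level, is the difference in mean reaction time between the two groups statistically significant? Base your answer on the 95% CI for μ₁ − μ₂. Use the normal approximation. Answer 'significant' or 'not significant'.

not significant

Per-group SEs: s₁/√n₁ = 69/√168 = 5.3235, s₂/√n₂ = 87/√61 = 11.1392.
Unpooled SE of the difference: √(28.33965225 + 124.08177664) = 12.3459.
Margin of error = z* · SE = 1.960 × 12.3459 = 24.1980.
x̄₁ − x̄₂ = 455.8 − 442.7 = 13.1000.
CI: 13.1000 ± 24.1980 = (-11.0980, 37.2980).
The interval (-11.0980, 37.2980) contains 0, so the difference is not significant.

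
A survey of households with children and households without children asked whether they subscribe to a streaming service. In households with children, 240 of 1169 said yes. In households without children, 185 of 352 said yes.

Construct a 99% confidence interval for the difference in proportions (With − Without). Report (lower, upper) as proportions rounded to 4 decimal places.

Sample proportions: 240/1169 = 0.2053, 185/352 = 0.5256.
Each SE is √(p̂(1−p̂)/n): √(0.2053·0.7947/1169) = 0.01181 and √(0.5256·0.4744/352) = 0.02662.
SE(p̂₁ − p̂₂) = √(SE₁² + SE₂²) = √(0.0001394761 + 0.0007086244) = 0.02912, since the two samples are independent.
At 99% confidence z* = 2.576; margin = 2.576 × 0.02912 = 0.07501.
The difference is 0.2053 − 0.5256 = -0.3203, so the interval is -0.3203 ± 0.07501 = (-0.3953, -0.2453).

(-0.3953, -0.2453)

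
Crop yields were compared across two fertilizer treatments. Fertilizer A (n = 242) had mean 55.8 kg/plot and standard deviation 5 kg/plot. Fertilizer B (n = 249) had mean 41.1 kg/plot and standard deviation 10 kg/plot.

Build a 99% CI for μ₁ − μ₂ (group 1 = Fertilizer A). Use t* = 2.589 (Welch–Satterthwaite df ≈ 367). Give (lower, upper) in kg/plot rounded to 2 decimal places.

Per-group SEs: s₁/√n₁ = 5/√242 = 0.3214, s₂/√n₂ = 10/√249 = 0.6337.
Unpooled SE of the difference: √(0.10329796 + 0.40157569) = 0.7105.
Margin of error = t* · SE = 2.589 × 0.7105 = 1.8395.
x̄₁ − x̄₂ = 55.8 − 41.1 = 14.7000.
CI: 14.7000 ± 1.8395 = (12.86, 16.54).

(12.86, 16.54)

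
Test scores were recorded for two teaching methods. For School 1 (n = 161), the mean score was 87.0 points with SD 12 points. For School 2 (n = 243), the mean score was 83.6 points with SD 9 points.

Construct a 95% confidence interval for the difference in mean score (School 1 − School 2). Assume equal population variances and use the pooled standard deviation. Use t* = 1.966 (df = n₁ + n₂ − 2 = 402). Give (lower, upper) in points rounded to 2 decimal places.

(1.34, 5.46)

Pooled variance s_p² = [160·12² + 242·9²] / (161+243−2) = 106.0746, so s_p = 10.2993.
SE_diff = s_p·√(1/n₁ + 1/n₂) = 10.2993·√(1/161 + 1/243) = 1.0466.
t* = 1.966; margin = 1.966 × 1.0466 = 2.0576.
Difference = 87.0 − 83.6 = 3.4000.
3.4000 ± 2.0576 → (1.34, 5.46).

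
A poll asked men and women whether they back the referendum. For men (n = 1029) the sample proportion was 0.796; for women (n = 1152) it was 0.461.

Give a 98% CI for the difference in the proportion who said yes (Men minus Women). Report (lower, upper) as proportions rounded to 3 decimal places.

(0.290, 0.380)

The two standard errors are √(0.7960×0.2040/1029) = 0.01256 and √(0.4610×0.5390/1152) = 0.01469.
Because the samples are independent, SE_diff = √(0.01256² + 0.01469²) = 0.01933.
Using z* = 2.326 for 98%, ME = 2.326 × 0.01933 = 0.04496.
p̂₁ − p̂₂ = 0.3350; interval 0.3350 ± 0.04496 gives (0.290, 0.380).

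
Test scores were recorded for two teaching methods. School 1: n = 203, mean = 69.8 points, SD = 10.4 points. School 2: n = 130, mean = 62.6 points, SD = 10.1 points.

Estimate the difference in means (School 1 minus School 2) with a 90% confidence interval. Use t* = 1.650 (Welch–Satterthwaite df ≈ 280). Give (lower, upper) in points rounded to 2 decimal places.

Per-group SEs: s₁/√n₁ = 10.4/√203 = 0.7299, s₂/√n₂ = 10.1/√130 = 0.8858.
Unpooled SE of the difference: √(0.53275401 + 0.78464164) = 1.1478.
Margin of error = t* · SE = 1.650 × 1.1478 = 1.8939.
x̄₁ − x̄₂ = 69.8 − 62.6 = 7.2000.
CI: 7.2000 ± 1.8939 = (5.31, 9.09).

(5.31, 9.09)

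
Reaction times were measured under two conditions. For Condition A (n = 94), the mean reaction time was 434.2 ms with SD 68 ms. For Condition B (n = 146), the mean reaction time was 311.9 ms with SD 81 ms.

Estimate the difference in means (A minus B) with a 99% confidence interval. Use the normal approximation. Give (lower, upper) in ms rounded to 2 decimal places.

Standard errors of each mean: 68/√94 = 7.0137 and 81/√146 = 6.7036.
SE(x̄₁ − x̄₂) = √(7.0137² + 6.7036²) = 9.7021 for independent samples with unequal variances.
With z* = 2.576, the margin is 2.576 × 9.7021 = 24.9926.
x̄₁ − x̄₂ = 434.2 − 311.9 = 122.3000; the interval is 122.3000 ± 24.9926 = (97.31, 147.29).

(97.31, 147.29)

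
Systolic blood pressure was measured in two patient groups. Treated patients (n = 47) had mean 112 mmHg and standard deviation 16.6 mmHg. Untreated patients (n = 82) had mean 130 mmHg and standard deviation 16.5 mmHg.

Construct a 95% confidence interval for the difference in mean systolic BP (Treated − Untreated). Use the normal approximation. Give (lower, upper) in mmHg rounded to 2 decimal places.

Per-group SEs: s₁/√n₁ = 16.6/√47 = 2.4214, s₂/√n₂ = 16.5/√82 = 1.8221.
Unpooled SE of the difference: √(5.86317796 + 3.32004841) = 3.0304.
Margin of error = z* · SE = 1.960 × 3.0304 = 5.9396.
x̄₁ − x̄₂ = 112 − 130 = -18.0000.
CI: -18.0000 ± 5.9396 = (-23.94, -12.06).

(-23.94, -12.06)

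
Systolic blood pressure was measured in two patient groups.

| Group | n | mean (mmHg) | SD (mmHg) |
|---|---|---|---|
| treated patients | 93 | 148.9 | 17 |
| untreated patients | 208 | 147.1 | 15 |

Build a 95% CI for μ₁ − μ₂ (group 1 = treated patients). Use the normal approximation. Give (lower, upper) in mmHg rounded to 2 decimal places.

(-2.21, 5.81)

SE₁ = s₁/√n₁ = 17/√93 = 1.7628; SE₂ = 15/√208 = 1.0401.
Independent samples, unequal variances: SE_diff = √(SE₁² + SE₂²) = √(3.10746384 + 1.08180801) = 2.0468.
z* = 1.960, so margin of error = 1.960 × 2.0468 = 4.0117.
Difference in means = 148.9 − 147.1 = 1.8000.
1.8000 ± 4.0117 → (-2.21, 5.81).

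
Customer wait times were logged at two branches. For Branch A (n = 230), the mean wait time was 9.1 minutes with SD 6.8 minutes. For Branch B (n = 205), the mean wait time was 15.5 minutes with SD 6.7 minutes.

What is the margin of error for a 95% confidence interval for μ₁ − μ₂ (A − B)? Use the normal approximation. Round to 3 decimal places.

1.270

Per-group SEs: s₁/√n₁ = 6.8/√230 = 0.4484, s₂/√n₂ = 6.7/√205 = 0.4679.
Unpooled SE of the difference: √(0.20106256 + 0.21893041) = 0.6481.
Margin of error = z* · SE = 1.960 × 0.6481 = 1.2703.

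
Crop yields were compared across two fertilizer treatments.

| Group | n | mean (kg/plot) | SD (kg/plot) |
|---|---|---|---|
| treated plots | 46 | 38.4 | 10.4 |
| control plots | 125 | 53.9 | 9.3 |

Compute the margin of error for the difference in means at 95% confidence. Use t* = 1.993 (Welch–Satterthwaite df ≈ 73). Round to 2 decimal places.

3.48

SE₁ = s₁/√n₁ = 10.4/√46 = 1.5334; SE₂ = 9.3/√125 = 0.8318.
Independent samples, unequal variances: SE_diff = √(SE₁² + SE₂²) = √(2.35131556 + 0.69189124) = 1.7445.
t* = 1.993, so margin of error = 1.993 × 1.7445 = 3.4768.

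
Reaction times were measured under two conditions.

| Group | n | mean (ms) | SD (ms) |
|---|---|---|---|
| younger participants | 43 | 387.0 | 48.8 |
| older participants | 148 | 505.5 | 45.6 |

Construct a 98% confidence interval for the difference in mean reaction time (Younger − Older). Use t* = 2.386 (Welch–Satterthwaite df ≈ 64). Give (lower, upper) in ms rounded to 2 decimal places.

Standard errors of each mean: 48.8/√43 = 7.4419 and 45.6/√148 = 3.7483.
SE(x̄₁ − x̄₂) = √(7.4419² + 3.7483²) = 8.3326 for independent samples with unequal variances.
With t* = 2.386, the margin is 2.386 × 8.3326 = 19.8816.
x̄₁ − x̄₂ = 387.0 − 505.5 = -118.5000; the interval is -118.5000 ± 19.8816 = (-138.38, -98.62).

(-138.38, -98.62)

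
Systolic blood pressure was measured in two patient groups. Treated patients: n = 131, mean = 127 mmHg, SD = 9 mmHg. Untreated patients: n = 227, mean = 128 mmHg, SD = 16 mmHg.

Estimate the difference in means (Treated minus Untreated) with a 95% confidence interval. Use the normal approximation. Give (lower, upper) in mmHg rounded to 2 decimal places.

Standard errors of each mean: 9/√131 = 0.7863 and 16/√227 = 1.0620.
SE(x̄₁ − x̄₂) = √(0.7863² + 1.0620²) = 1.3214 for independent samples with unequal variances.
With z* = 1.960, the margin is 1.960 × 1.3214 = 2.5899.
x̄₁ − x̄₂ = 127 − 128 = -1.0000; the interval is -1.0000 ± 2.5899 = (-3.59, 1.59).

(-3.59, 1.59)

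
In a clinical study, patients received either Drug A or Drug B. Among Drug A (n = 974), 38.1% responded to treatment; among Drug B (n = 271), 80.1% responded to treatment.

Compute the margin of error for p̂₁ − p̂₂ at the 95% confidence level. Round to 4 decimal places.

The two standard errors are √(0.3810×0.6190/974) = 0.01556 and √(0.8010×0.1990/271) = 0.02425.
Because the samples are independent, SE_diff = √(0.01556² + 0.02425²) = 0.02881.
Using z* = 1.960 for 95%, ME = 1.960 × 0.02881 = 0.05647.

0.0565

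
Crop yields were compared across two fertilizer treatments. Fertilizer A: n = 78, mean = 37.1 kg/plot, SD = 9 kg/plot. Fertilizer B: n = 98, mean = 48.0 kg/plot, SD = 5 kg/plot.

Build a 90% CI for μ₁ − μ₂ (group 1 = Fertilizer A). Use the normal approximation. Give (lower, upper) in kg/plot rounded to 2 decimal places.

(-12.77, -9.03)

Standard errors of each mean: 9/√78 = 1.0190 and 5/√98 = 0.5051.
SE(x̄₁ − x̄₂) = √(1.0190² + 0.5051²) = 1.1373 for independent samples with unequal variances.
With z* = 1.645, the margin is 1.645 × 1.1373 = 1.8709.
x̄₁ − x̄₂ = 37.1 − 48.0 = -10.9000; the interval is -10.9000 ± 1.8709 = (-12.77, -9.03).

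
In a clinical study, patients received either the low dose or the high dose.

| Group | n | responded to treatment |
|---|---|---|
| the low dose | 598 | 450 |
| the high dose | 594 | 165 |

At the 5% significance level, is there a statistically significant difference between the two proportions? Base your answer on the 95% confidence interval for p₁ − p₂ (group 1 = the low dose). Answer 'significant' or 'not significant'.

significant

p̂₁ = 450/598 = 0.7525 and p̂₂ = 165/594 = 0.2778.
SE₁ = √(p̂₁(1−p̂₁)/n₁) = √(0.7525·0.2475/598) = 0.01765; SE₂ = √(0.2778·0.7222/594) = 0.01838.
Independent samples: SE of the difference = √(SE₁² + SE₂²) = √(0.0003115225 + 0.0003378244) = 0.02548.
z* for 95% confidence is 1.960, so the margin of error is 1.960 × 0.02548 = 0.04994.
Point estimate p̂₁ − p̂₂ = 0.7525 − 0.2778 = 0.4747.
0.4747 ± 0.04994 → (0.42476, 0.52464).
The interval (0.42476, 0.52464) does not contain 0, so the difference is significant.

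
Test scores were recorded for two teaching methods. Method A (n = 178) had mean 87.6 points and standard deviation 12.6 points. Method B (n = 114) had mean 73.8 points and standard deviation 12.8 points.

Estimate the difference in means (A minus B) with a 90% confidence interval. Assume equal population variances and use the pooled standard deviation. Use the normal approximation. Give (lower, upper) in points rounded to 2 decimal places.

s_p = √[((n₁−1)s₁² + (n₂−1)s₂²)/(n₁+n₂−2)] = √[(177·12.6² + 113·12.8²)/290] = 12.6783.
SE = 12.6783·√(1/178 + 1/114) = 1.5209.
With z* = 1.645, margin = 1.645 × 1.5209 = 2.5019.
x̄₁ − x̄₂ = 87.6 − 73.8 = 13.8000; interval 13.8000 ± 2.5019 = (11.30, 16.30).

(11.30, 16.30)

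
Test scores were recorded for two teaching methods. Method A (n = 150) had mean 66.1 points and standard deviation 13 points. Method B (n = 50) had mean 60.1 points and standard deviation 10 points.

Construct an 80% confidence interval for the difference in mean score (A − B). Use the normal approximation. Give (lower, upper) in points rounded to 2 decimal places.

(3.73, 8.27)

SE₁ = s₁/√n₁ = 13/√150 = 1.0614; SE₂ = 10/√50 = 1.4142.
Independent samples, unequal variances: SE_diff = √(SE₁² + SE₂²) = √(1.12656996 + 1.99996164) = 1.7682.
z* = 1.282, so margin of error = 1.282 × 1.7682 = 2.2668.
Difference in means = 66.1 − 60.1 = 6.0000.
6.0000 ± 2.2668 → (3.73, 8.27).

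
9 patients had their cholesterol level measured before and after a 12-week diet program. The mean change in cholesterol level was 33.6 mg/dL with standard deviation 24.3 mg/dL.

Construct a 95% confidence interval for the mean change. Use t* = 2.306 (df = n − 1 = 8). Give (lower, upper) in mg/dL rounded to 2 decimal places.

(14.92, 52.28)

Paired design: SE = s_d/√n = 24.3/√9 = 8.1000.
t* = 2.306; margin of error = 2.306 × 8.1000 = 18.6786.
33.6 ± 18.6786 → (14.92, 52.28).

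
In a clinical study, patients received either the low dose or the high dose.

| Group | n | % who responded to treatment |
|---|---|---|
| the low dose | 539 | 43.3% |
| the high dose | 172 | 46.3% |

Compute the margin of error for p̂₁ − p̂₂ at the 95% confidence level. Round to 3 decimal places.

0.085

Each SE is √(p̂(1−p̂)/n): √(0.4330·0.5670/539) = 0.02134 and √(0.4630·0.5370/172) = 0.03802.
SE(p̂₁ − p̂₂) = √(SE₁² + SE₂²) = √(0.0004553956 + 0.0014455204) = 0.04360, since the two samples are independent.
At 95% confidence z* = 1.960; margin = 1.960 × 0.04360 = 0.08546.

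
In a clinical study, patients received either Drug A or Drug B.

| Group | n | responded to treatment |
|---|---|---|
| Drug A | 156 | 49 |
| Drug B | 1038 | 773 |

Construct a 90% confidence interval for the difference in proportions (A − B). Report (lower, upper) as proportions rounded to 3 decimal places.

(-0.496, -0.366)

p̂₁ = 49/156 = 0.3141 and p̂₂ = 773/1038 = 0.7447.
SE₁ = √(p̂₁(1−p̂₁)/n₁) = √(0.3141·0.6859/156) = 0.03716; SE₂ = √(0.7447·0.2553/1038) = 0.01353.
Independent samples: SE of the difference = √(SE₁² + SE₂²) = √(0.0013808656 + 0.0001830609) = 0.03955.
z* for 90% confidence is 1.645, so the margin of error is 1.645 × 0.03955 = 0.06506.
Point estimate p̂₁ − p̂₂ = 0.3141 − 0.7447 = -0.4306.
-0.4306 ± 0.06506 → (-0.496, -0.366).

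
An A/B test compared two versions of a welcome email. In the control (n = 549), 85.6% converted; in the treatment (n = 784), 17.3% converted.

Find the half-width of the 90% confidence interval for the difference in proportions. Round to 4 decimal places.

The two standard errors are √(0.8560×0.1440/549) = 0.01498 and √(0.1730×0.8270/784) = 0.01351.
Because the samples are independent, SE_diff = √(0.01498² + 0.01351²) = 0.02017.
Using z* = 1.645 for 90%, ME = 1.645 × 0.02017 = 0.03318.

0.0332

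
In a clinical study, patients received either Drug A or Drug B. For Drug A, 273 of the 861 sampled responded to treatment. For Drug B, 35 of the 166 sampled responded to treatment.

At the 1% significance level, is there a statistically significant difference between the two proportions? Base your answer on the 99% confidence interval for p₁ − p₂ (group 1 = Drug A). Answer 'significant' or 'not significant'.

significant

p̂₁ = 273/861 = 0.3171 and p̂₂ = 35/166 = 0.2108.
SE₁ = √(p̂₁(1−p̂₁)/n₁) = √(0.3171·0.6829/861) = 0.01586; SE₂ = √(0.2108·0.7892/166) = 0.03166.
Independent samples: SE of the difference = √(SE₁² + SE₂²) = √(0.0002515396 + 0.0010023556) = 0.03541.
z* for 99% confidence is 2.576, so the margin of error is 2.576 × 0.03541 = 0.09122.
Point estimate p̂₁ − p̂₂ = 0.3171 − 0.2108 = 0.1063.
0.1063 ± 0.09122 → (0.01508, 0.19752).
The interval (0.01508, 0.19752) does not contain 0, so the difference is significant.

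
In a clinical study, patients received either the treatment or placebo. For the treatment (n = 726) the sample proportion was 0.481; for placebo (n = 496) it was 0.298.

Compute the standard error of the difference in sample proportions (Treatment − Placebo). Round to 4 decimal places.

0.0277

Each SE is √(p̂(1−p̂)/n): √(0.4810·0.5190/726) = 0.01854 and √(0.2980·0.7020/496) = 0.02054.
SE(p̂₁ − p̂₂) = √(SE₁² + SE₂²) = √(0.0003437316 + 0.0004218916) = 0.02767, since the two samples are independent.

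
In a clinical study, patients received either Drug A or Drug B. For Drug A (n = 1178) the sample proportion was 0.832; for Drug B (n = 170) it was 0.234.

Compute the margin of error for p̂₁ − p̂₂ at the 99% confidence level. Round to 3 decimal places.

Each SE is √(p̂(1−p̂)/n): √(0.8320·0.1680/1178) = 0.01089 and √(0.2340·0.7660/170) = 0.03247.
SE(p̂₁ − p̂₂) = √(SE₁² + SE₂²) = √(0.0001185921 + 0.0010543009) = 0.03425, since the two samples are independent.
At 99% confidence z* = 2.576; margin = 2.576 × 0.03425 = 0.08823.

0.088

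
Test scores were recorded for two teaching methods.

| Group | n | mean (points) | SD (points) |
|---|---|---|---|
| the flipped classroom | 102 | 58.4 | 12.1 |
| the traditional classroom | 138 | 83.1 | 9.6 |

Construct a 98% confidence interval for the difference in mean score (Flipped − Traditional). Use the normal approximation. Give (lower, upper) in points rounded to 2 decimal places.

(-28.07, -21.33)

Per-group SEs: s₁/√n₁ = 12.1/√102 = 1.1981, s₂/√n₂ = 9.6/√138 = 0.8172.
Unpooled SE of the difference: √(1.43544361 + 0.66781584) = 1.4503.
Margin of error = z* · SE = 2.326 × 1.4503 = 3.3734.
x̄₁ − x̄₂ = 58.4 − 83.1 = -24.7000.
CI: -24.7000 ± 3.3734 = (-28.07, -21.33).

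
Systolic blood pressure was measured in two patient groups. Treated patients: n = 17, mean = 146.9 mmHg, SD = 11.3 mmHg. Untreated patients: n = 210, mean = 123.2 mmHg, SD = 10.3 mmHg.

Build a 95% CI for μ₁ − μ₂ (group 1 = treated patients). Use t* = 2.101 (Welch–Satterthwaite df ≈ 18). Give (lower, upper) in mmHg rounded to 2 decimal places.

SE₁ = s₁/√n₁ = 11.3/√17 = 2.7407; SE₂ = 10.3/√210 = 0.7108.
Independent samples, unequal variances: SE_diff = √(SE₁² + SE₂²) = √(7.51143649 + 0.50523664) = 2.8314.
t* = 2.101, so margin of error = 2.101 × 2.8314 = 5.9488.
Difference in means = 146.9 − 123.2 = 23.7000.
23.7000 ± 5.9488 → (17.75, 29.65).

(17.75, 29.65)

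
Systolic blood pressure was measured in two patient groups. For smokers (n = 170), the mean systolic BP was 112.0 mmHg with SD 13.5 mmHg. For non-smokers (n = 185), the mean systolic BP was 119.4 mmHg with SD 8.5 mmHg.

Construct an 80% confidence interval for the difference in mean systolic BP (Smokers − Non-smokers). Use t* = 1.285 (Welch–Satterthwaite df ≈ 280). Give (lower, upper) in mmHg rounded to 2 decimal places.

(-8.95, -5.85)

SE₁ = s₁/√n₁ = 13.5/√170 = 1.0354; SE₂ = 8.5/√185 = 0.6249.
Independent samples, unequal variances: SE_diff = √(SE₁² + SE₂²) = √(1.07205316 + 0.39050001) = 1.2094.
t* = 1.285, so margin of error = 1.285 × 1.2094 = 1.5541.
Difference in means = 112.0 − 119.4 = -7.4000.
-7.4000 ± 1.5541 → (-8.95, -5.85).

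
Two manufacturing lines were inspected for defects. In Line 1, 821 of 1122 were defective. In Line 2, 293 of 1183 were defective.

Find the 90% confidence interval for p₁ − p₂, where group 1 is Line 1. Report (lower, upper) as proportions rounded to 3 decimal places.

First, p̂₁ = 821/1122 = 0.7317; p̂₂ = 293/1183 = 0.2477.
The two standard errors are √(0.7317×0.2683/1122) = 0.01323 and √(0.2477×0.7523/1183) = 0.01255.
Because the samples are independent, SE_diff = √(0.01323² + 0.01255²) = 0.01824.
Using z* = 1.645 for 90%, ME = 1.645 × 0.01824 = 0.03000.
p̂₁ − p̂₂ = 0.4840; interval 0.4840 ± 0.03000 gives (0.454, 0.514).

(0.454, 0.514)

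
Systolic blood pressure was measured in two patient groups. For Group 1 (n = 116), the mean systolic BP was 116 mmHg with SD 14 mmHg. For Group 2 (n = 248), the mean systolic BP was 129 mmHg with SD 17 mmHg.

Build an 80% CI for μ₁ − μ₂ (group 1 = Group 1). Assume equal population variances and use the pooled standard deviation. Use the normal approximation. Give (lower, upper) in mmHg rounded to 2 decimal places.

(-15.32, -10.68)

s_p = √[((n₁−1)s₁² + (n₂−1)s₂²)/(n₁+n₂−2)] = √[(115·14² + 247·17²)/362] = 16.1076.
SE = 16.1076·√(1/116 + 1/248) = 1.8119.
With z* = 1.282, margin = 1.282 × 1.8119 = 2.3229.
x̄₁ − x̄₂ = 116 − 129 = -13.0000; interval -13.0000 ± 2.3229 = (-15.32, -10.68).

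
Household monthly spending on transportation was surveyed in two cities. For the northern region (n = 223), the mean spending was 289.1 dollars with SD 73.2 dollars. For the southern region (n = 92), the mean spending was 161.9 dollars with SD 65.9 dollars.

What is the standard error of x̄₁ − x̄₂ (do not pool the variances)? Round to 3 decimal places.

8.440

Standard errors of each mean: 73.2/√223 = 4.9018 and 65.9/√92 = 6.8705.
SE(x̄₁ − x̄₂) = √(4.9018² + 6.8705²) = 8.4399 for independent samples with unequal variances.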